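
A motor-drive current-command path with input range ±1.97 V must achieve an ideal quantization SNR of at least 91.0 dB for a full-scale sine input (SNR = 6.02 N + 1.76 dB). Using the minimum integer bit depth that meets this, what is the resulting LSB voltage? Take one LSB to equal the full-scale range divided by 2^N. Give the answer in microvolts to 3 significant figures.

120 µV

Range = 1.97 − (-1.97) = 3.94 V.
Solving 6.02 N ≥ 91.0 − 1.76: N ≥ 14.824. Round up → N = 15.
LSB = 3.94 V ÷ 2^15 = 3.94/32768 V = 120 µV.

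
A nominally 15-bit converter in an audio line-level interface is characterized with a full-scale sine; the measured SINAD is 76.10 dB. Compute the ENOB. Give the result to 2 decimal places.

ENOB = (SINAD − 1.76) / 6.02 = (76.10 − 1.76) / 6.02 = 74.34 / 6.02 = 12.3488.

12.35 bits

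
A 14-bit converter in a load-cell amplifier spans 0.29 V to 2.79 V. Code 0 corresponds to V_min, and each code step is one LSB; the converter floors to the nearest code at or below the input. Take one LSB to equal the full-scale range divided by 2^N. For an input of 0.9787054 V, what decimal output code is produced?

4513

Full-scale range = 2.79 V − (0.29 V) = 2.5 V. LSB = 2.5 V / 2^14 ≈ 152.6 µV.
V_in − V_min = 0.9787054 − (0.29) = 0.6887054 V.
Divide by LSB: 0.6887054 × 16384/2.5 = 4513.4997.
Truncating gives code 4513.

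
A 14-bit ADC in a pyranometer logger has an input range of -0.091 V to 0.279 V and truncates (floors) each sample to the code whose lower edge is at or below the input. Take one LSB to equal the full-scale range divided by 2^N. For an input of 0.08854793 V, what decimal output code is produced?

7950

Range = 0.279 − (-0.091) = 0.37 V. LSB = 0.37 V / 2^14 ≈ 22.58 µV.
V_in − V_min = 0.08854793 − (-0.091) = 0.17954793 V.
Divide by LSB: 0.17954793 × 16384/0.37 = 7950.5764.
Truncating gives code 7950.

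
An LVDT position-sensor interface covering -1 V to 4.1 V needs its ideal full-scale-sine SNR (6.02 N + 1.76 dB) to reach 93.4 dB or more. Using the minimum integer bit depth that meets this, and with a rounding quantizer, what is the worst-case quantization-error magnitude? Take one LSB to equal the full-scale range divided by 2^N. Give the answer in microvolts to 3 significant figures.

Full-scale range = 4.1 V − (-1 V) = 5.1 V.
N ≥ (93.4 − 1.76)/6.02 = 15.223 → N_min = 16.
Step size = 5.1/65536 V = 77.820 µV.
Half an LSB is 38.9 µV.

38.9 µV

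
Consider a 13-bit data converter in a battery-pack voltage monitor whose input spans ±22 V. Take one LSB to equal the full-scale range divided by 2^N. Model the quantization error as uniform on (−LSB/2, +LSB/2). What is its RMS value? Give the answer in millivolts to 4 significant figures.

The full-scale span is 22 − (-22) = 44 V.
LSB = 44 V ÷ 2^13 = 44/8192 V = 5.37109 mV.
σ_q = LSB/√12 = 5.37109 mV/3.4641 = 1.551 mV.

1.551 mV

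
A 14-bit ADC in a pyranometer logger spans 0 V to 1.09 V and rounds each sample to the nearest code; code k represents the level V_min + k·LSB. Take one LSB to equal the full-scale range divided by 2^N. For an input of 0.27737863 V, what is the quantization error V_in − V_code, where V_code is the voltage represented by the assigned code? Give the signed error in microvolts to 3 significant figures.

+22.1 µV

V_FS = 1.09 V. LSB = 1.09 V / 2^14 ≈ 66.53 µV.
(V_in − V_min)/LSB = (0.27737863 − (0)) × 16384/1.09 = 4169.3316 → nearest code k = 4169.
Reconstructed level: 0 + 4169 × 1.09/16384 V = 0.27735656738 V.
e = 0.27737863 − (0.27735656738) = +22.1 µV.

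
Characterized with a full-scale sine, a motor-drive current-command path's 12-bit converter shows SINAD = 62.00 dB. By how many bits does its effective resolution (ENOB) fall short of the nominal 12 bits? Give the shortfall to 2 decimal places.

1.99 bits

N_eff = (62.00 − 1.76)/6.02 = 10.0066 bits.
12 − 10.0066 = 1.99 bits below nominal.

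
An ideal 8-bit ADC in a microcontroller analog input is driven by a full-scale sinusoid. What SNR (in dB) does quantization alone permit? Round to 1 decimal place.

49.9 dB

6.02(8) + 1.76 = 48.16 + 1.76 = 49.92 dB.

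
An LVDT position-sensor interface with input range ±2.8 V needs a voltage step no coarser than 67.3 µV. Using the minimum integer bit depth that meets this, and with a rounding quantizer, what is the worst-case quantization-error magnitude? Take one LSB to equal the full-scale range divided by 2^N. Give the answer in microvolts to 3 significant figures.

21.4 µV

Range = 2.8 − (-2.8) = 5.6 V.
Levels needed ≥ 5.6/67.3 µV = 83210. 2^17 = 131072 suffices, so N_min = 17.
LSB = 5.6 V ÷ 2^17 = 5.6/131072 V = 42.725 µV.
Half an LSB is 21.4 µV.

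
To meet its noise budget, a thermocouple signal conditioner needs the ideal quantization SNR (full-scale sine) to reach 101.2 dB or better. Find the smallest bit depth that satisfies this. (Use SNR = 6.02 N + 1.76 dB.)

17 bits

Required N = ⌈(101.2 − 1.76)/6.02⌉ = ⌈16.518⌉ = 17.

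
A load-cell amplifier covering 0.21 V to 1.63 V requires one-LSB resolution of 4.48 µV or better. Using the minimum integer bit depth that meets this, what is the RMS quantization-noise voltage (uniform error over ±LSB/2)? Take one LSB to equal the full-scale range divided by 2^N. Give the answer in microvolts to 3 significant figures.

0.782 µV

Span: 1.63 V − (0.21 V) = 1.42 V.
1.42 V / 4.48 µV = 317000. Since 2^18 = 262144 and 2^19 = 524288, N = 19.
LSB = 1.42 V ÷ 2^19 = 1.42/524288 V = 2.7084 µV.
RMS noise = LSB/√12 = 0.782 µV.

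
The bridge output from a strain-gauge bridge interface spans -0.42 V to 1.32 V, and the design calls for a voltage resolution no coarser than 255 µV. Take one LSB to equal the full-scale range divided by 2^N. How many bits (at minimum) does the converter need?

13 bits

The full-scale span is 1.32 − (-0.42) = 1.74 V.
Required number of levels: 1.74/255 µV = 6823.5; smallest N with 2^N ≥ that is 13.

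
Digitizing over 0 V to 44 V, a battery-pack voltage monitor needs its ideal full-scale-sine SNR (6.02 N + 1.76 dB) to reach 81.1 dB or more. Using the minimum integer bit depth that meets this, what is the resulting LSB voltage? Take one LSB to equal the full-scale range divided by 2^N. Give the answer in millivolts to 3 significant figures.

2.69 mV

Span = 44 V.
N ≥ (81.1 − 1.76)/6.02 = 13.179 → N_min = 14.
Step size = 44/16384 V = 2.69 mV.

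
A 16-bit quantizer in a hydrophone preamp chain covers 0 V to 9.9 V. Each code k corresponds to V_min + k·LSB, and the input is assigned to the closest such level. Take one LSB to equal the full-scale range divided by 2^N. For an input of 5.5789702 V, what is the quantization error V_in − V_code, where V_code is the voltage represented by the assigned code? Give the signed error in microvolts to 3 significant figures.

Full-scale range = 9.9 V. LSB = 9.9 V / 2^16 ≈ 151.1 µV.
(V_in − V_min)/LSB = (5.5789702 − (0)) × 65536/9.9 = 36931.6557 → nearest code k = 36932.
V_code = V_min + k × range/2^16 = 0 + 36932 × 9.9/65536 = 5.5790222168 V.
Error = V_in − V_code = 5.5789702 − (5.5790222168) = −52.0 µV.

−52.0 µV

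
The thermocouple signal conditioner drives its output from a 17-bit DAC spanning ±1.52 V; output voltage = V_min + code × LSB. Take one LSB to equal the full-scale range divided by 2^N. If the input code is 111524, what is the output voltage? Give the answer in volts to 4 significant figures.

1.067 V

Full-scale range = 1.52 V − (-1.52 V) = 3.04 V. LSB = 3.04 V / 2^17.
V_out = -1.52 + 111524 × (3.04/131072) V
      = -1.52 V + 2.58662 V = 1.06662 V.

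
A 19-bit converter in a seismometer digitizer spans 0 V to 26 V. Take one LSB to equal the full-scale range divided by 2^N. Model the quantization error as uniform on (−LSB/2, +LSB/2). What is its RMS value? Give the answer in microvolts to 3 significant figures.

Range is 26 V.
LSB = 26 V ÷ 2^19 = 26/524288 V = 49.591 µV.
V_rms = LSB/√12 = 49.591 µV / √12 = 14.3 µV.

14.3 µV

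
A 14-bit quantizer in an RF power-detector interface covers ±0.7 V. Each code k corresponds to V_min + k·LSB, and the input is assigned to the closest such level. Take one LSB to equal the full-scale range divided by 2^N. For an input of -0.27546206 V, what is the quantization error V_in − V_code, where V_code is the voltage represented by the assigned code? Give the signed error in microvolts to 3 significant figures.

+26.2 µV

Full-scale range = 0.7 V − (-0.7 V) = 1.4 V. LSB = 1.4 V / 2^14 ≈ 85.45 µV.
(-0.27546206 − (-0.7)) / LSB = 0.42453794 × 16384/1.4 = 4968.3069. Nearest integer: k = 4968.
Reconstructed level: -0.7 + 4968 × 1.4/16384 V = -0.27548828125 V.
e = -0.27546206 − (-0.27548828125) = +26.2 µV.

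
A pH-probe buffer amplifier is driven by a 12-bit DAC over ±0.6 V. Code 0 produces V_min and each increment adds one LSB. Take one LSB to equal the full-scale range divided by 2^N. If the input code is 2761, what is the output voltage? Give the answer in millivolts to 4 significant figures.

Full-scale range = 0.6 V − (-0.6 V) = 1.2 V. LSB = 1.2 V / 2^12.
Output = V_min + (2761/4096) × range = -0.6 + 0.674072 × 1.2 V
      = -0.6 V + 0.808887 V = 0.208887 V.

208.9 mV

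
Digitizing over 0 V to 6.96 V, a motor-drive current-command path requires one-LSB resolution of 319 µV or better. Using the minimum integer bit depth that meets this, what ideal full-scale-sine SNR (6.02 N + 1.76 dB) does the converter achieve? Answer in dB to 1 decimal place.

92.1 dB

V_FS = 6.96 V.
Levels needed ≥ 6.96/319 µV = 21820. 2^15 = 32768 suffices, so N_min = 15.
6.02(15) + 1.76 = 92.06 dB.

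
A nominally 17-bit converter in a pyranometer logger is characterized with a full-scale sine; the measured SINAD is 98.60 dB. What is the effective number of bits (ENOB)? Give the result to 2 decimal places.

16.09 bits

(98.60 − 1.76) / 6.02 = 96.84/6.02 = 16.0864 effective bits.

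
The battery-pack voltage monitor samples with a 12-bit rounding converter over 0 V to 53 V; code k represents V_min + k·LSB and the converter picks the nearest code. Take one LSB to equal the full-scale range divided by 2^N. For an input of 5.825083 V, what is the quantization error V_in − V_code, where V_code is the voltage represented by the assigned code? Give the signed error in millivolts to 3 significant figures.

+2.33 mV

Full-scale range = 53 V. LSB = 53 V / 2^12 ≈ 12.94 mV.
(V_in − V_min)/LSB = (5.825083 − (0)) × 4096/53 = 450.1800 → nearest code k = 450.
V_code = V_min + k × range/2^12 = 0 + 450 × 53/4096 = 5.822753906 V.
Error = V_in − V_code = 5.825083 − (5.822753906) = +2.33 mV.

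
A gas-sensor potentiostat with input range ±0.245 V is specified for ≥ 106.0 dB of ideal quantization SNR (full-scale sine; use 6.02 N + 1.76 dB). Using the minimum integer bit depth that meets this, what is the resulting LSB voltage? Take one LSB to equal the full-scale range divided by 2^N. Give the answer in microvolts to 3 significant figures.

Span: 0.245 V − (-0.245 V) = 0.49 V.
N ≥ (106.0 − 1.76)/6.02 = 17.316 → N_min = 18.
LSB = 0.49 V ÷ 2^18 = 0.49/262144 V = 1.87 µV.

1.87 µV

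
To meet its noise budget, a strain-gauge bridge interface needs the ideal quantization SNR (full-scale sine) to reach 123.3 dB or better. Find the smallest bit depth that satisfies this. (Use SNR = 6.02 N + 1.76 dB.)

21 bits

6.02 N + 1.76 ≥ 123.3 gives N ≥ 20.189, so the minimum integer is 21.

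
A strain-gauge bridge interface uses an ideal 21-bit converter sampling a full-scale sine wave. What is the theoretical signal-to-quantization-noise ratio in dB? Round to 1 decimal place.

SNR = 6.02·21 + 1.76 = 128.18 dB.

128.2 dB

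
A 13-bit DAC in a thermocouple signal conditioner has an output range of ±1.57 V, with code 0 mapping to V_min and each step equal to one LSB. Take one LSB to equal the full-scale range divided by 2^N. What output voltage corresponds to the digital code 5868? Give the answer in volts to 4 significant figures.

The full-scale span is 1.57 − (-1.57) = 3.14 V. LSB = 3.14 V / 2^13.
V_out = V_min + code × LSB = -1.57 V + 5868 × 3.14 V / 8192
      = -1.57 + 2.24921 = 0.679209 V.

0.6792 V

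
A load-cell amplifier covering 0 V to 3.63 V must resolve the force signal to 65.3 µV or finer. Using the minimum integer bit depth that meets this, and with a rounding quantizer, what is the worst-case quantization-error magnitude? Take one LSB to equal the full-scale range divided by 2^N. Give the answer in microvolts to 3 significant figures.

27.7 µV

Range is 3.63 V.
Required number of levels: 3.63/65.3 µV = 55590; smallest N with 2^N ≥ that is 16.
LSB = 3.63 V / 2^16 = 55.389 µV.
|e|_max = LSB/2 = 27.7 µV.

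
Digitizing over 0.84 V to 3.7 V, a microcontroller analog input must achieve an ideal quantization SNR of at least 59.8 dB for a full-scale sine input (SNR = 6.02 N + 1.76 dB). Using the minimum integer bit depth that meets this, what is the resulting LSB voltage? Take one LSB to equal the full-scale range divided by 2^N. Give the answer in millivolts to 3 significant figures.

2.79 mV

Span: 3.7 V − (0.84 V) = 2.86 V.
N ≥ (59.8 − 1.76)/6.02 = 9.641 → N_min = 10.
LSB = 2.86 V / 2^10 = 2.79 mV.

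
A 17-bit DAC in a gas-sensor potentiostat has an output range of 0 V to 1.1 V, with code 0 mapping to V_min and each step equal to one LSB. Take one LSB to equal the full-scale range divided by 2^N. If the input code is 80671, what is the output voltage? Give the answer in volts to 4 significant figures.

V_FS = 1.1 V. LSB = 1.1 V / 2^17.
V_out = V_min + code × LSB = 0 V + 80671 × 1.1 V / 131072
      = 0 V + 0.677018 V = 0.677018 V.

0.6770 V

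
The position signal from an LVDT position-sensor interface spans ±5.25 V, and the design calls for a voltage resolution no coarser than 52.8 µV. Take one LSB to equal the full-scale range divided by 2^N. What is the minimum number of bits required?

Range = 5.25 − (-5.25) = 10.5 V.
Need 2^N ≥ 10.5 V / 52.8 µV = 198900 → N_min = 18.

18 bits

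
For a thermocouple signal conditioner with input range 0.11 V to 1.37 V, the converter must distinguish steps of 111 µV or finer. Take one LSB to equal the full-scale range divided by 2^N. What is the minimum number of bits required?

14 bits

The full-scale span is 1.37 − (0.11) = 1.26 V.
Need 2^N ≥ 1.26 V / 111 µV = 11350 → N_min = 14.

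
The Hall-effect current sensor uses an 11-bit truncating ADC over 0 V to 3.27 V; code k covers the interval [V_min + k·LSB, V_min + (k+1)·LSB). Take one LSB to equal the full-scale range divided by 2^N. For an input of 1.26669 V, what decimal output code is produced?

793

Range is 3.27 V. LSB = 3.27 V / 2^11 ≈ 1.597 mV.
(V_in − V_min) × 2^11/range = (1.26669 − (0)) × 2048/3.27 = 793.328.
Floor → code = 793.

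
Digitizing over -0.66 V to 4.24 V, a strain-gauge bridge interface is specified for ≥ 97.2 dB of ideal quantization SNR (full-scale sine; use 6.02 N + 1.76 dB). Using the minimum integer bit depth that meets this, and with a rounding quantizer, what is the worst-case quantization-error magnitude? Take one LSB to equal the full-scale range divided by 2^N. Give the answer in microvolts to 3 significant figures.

Range = 4.24 − (-0.66) = 4.9 V.
Required N = ⌈(97.2 − 1.76)/6.02⌉ = ⌈15.854⌉ = 16.
LSB = 4.9 V / 2^16 = 74.768 µV.
|e|_max = LSB/2 = 37.4 µV.

37.4 µV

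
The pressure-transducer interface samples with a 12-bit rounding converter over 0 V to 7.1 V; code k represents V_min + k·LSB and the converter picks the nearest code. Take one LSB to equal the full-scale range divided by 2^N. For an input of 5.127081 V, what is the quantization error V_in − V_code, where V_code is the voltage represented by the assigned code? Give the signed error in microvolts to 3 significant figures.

−312 µV

V_FS = 7.1 V. LSB = 7.1 V / 2^12 ≈ 1.733 mV.
Position in LSBs: (5.127081 − (0)) × 4096/7.1 = 2957.8203; rounding gives k = 2958.
V_code = 0 + (2958/4096) × 7.1 = 5.127392578 V.
e = 5.127081 − (5.127392578) = −312 µV.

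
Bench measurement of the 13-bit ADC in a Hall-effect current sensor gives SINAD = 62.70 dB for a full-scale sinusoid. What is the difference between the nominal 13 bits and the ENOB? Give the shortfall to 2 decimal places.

Effective bits = (62.70 − 1.76)/6.02 = 10.1229.
Shortfall = 13 − 10.1229 = 2.8771 bits.

2.88 bits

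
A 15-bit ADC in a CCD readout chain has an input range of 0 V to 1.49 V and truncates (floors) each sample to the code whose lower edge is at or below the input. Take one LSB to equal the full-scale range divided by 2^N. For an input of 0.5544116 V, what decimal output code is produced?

12192

Span = 1.49 V. LSB = 1.49 V / 2^15 ≈ 45.47 µV.
V_in − V_min = 0.5544116 − (0) = 0.5544116 V.
Divide by LSB: 0.5544116 × 32768/1.49 = 12192.5901.
Truncating gives code 12192.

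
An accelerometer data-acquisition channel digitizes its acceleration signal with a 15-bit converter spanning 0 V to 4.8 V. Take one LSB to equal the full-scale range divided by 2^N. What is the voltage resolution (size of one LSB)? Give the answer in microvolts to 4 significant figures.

146.5 µV

V_FS = 4.8 V.
Number of codes = 2^15 = 32768.
LSB = 4.8 V ÷ 2^15 = 4.8/32768 V = 146.5 µV.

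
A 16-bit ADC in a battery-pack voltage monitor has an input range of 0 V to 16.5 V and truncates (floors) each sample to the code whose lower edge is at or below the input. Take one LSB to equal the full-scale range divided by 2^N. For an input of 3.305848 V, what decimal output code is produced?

13130

V_FS = 16.5 V. LSB = 16.5 V / 2^16 ≈ 251.8 µV.
V_in − V_min = 3.305848 − (0) = 3.305848 V.
Divide by LSB: 3.305848 × 65536/16.5 = 13130.4275.
Truncating gives code 13130.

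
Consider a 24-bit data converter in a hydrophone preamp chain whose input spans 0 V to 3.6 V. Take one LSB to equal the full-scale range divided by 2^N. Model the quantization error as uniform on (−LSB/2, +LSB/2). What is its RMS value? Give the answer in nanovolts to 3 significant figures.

61.9 nV

Span = 3.6 V.
LSB = 3.6 V ÷ 2^24 = 3.6/16777216 V = 214.58 nV.
V_rms = LSB/√12 = 214.58 nV / √12 = 61.9 nV.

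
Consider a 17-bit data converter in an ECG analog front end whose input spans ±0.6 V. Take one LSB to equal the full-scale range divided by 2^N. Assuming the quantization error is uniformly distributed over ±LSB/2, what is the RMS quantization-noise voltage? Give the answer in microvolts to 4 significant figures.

2.643 µV

Full-scale range = 0.6 V − (-0.6 V) = 1.2 V.
LSB = 1.2 V ÷ 2^17 = 1.2/131072 V = 9.15527 µV.
For a uniform distribution on [−LSB/2, +LSB/2], V_rms = LSB/√12 = 9.15527 µV/3.4641 = 2.643 µV.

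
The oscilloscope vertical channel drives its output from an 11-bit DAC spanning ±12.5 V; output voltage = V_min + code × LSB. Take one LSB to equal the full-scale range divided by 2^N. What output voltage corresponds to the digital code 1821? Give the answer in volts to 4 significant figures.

9.729 V

Full-scale range = 12.5 V − (-12.5 V) = 25 V. LSB = 25 V / 2^11.
V_out = -12.5 + 1821 × (25/2048) V
      = -12.5 V + 22.2290 V = 9.72900 V.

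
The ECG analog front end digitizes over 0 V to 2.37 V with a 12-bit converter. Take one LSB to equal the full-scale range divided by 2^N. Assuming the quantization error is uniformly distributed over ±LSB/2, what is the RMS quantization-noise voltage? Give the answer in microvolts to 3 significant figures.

167 µV

Full-scale range = 2.37 V.
Step size = 2.37/4096 V = 0.57861 mV.
RMS of a uniform error over width LSB is LSB/√12 = 167 µV.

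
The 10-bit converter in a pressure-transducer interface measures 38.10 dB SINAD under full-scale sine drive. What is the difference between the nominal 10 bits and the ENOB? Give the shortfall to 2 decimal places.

ENOB = (SINAD − 1.76)/6.02 = (38.10 − 1.76)/6.02 = 6.0365 bits.
Lost resolution: 10 − 6.0365 = 3.9635 bits.

3.96 bits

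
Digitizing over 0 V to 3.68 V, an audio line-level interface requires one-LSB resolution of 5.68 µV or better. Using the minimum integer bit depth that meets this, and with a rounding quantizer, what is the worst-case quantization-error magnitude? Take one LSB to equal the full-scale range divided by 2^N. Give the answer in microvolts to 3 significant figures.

1.75 µV

Span = 3.68 V.
Need 2^N ≥ 3.68 V / 5.68 µV = 647900 → N_min = 20.
Step size = 3.68/1048576 V = 3.5095 µV.
Half an LSB is 1.75 µV.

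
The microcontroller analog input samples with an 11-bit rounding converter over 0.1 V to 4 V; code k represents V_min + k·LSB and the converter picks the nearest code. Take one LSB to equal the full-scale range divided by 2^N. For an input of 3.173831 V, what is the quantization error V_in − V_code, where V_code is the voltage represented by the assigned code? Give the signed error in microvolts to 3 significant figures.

+296 µV

Range = 4 − (0.1) = 3.9 V. LSB = 3.9 V / 2^11 ≈ 1.904 mV.
(3.173831 − (0.1)) / LSB = 3.073831 × 2048/3.9 = 1614.1554. Nearest integer: k = 1614.
V_code = 0.1 + (1614/2048) × 3.9 = 3.173535156 V.
Error = V_in − V_code = 3.173831 − (3.173535156) = +296 µV.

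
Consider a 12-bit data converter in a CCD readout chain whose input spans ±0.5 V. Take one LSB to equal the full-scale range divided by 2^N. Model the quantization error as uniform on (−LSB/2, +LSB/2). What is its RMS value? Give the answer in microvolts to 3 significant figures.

70.5 µV

Span: 0.5 V − (-0.5 V) = 1 V.
One LSB is 1 V / 4096 = 244.14 µV.
RMS of a uniform error over width LSB is LSB/√12 = 70.5 µV.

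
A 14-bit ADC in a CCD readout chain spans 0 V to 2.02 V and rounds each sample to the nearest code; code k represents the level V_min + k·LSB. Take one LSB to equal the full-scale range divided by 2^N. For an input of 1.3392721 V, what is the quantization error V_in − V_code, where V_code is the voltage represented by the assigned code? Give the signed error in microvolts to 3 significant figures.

Full-scale range = 2.02 V. LSB = 2.02 V / 2^14 ≈ 123.3 µV.
(V_in − V_min)/LSB = (1.3392721 − (0)) × 16384/2.02 = 10862.6901 → nearest code k = 10863.
V_code = V_min + k × range/2^14 = 0 + 10863 × 2.02/16384 = 1.3393103027 V.
e = 1.3392721 − (1.3393103027) = −38.2 µV.

−38.2 µV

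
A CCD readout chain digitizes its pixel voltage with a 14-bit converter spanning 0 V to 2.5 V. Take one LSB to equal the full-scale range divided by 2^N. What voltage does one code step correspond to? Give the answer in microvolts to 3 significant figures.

153 µV

Full-scale range = 2.5 V.
There are 2^14 = 16384 steps.
One LSB is 2.5 V / 16384 = 153 µV.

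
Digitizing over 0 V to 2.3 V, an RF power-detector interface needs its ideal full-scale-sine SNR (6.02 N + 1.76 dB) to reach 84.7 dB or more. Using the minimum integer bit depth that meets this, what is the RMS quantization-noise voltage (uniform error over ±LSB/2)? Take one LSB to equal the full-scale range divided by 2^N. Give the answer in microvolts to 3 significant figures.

40.5 µV

Range is 2.3 V.
6.02 N + 1.76 ≥ 84.7 gives N ≥ 13.777, so the minimum integer is 14.
LSB = 2.3 V ÷ 2^14 = 2.3/16384 V = 140.38 µV.
V_rms = LSB/√12 = 40.5 µV.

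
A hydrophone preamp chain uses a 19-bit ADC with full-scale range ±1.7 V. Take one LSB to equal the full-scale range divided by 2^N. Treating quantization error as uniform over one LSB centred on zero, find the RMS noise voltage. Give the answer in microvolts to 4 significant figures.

Full-scale range = 1.7 V − (-1.7 V) = 3.4 V.
LSB = 3.4 V ÷ 2^19 = 3.4/524288 V = 6.48499 µV.
For a uniform distribution on [−LSB/2, +LSB/2], V_rms = LSB/√12 = 6.48499 µV/3.4641 = 1.872 µV.

1.872 µV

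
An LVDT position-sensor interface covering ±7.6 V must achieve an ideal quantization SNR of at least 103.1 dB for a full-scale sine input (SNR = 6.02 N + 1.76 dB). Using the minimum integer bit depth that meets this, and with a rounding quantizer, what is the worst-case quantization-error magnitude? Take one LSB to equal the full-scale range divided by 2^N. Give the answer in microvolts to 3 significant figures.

58.0 µV

Span: 7.6 V − (-7.6 V) = 15.2 V.
Required N = ⌈(103.1 − 1.76)/6.02⌉ = ⌈16.834⌉ = 17.
LSB = 15.2 V ÷ 2^17 = 15.2/131072 V = 115.97 µV.
Max error for round-to-nearest is LSB/2 = 58.0 µV.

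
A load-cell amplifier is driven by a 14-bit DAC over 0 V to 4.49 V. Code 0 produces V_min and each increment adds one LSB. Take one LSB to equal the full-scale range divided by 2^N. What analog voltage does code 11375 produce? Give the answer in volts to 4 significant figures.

3.117 V

Span = 4.49 V. LSB = 4.49 V / 2^14.
Output = V_min + (11375/16384) × range = 0 + 0.694275 × 4.49 V
      = 0 V + 3.11729 V = 3.11729 V.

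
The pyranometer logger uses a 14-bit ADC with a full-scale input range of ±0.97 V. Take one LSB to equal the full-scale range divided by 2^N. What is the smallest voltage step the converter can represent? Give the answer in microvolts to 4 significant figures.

118.4 µV

Span: 0.97 V − (-0.97 V) = 1.94 V.
Number of codes = 2^14 = 16384.
LSB = 1.94 V / 2^14 = 118.4 µV.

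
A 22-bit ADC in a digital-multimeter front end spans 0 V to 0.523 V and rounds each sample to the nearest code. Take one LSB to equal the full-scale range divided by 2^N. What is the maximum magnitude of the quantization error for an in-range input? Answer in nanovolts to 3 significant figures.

62.3 nV

Full-scale range = 0.523 V.
One LSB is 0.523 V / 4194304 = 124.69 nV.
Worst-case error for round-to-nearest is half an LSB: 62.3 nV.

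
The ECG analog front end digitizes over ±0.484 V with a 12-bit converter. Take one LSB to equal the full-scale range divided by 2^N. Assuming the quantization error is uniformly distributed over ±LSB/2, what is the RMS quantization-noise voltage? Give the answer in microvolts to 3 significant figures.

68.2 µV

Full-scale range = 0.484 V − (-0.484 V) = 0.968 V.
Step size = 0.968/4096 V = 236.33 µV.
RMS of a uniform error over width LSB is LSB/√12 = 68.2 µV.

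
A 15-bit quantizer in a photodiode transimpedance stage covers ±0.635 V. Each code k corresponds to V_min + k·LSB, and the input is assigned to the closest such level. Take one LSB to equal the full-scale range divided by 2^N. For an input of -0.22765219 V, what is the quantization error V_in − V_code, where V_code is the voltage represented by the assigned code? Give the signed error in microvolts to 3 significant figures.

+8.33 µV

Range = 0.635 − (-0.635) = 1.27 V. LSB = 1.27 V / 2^15 ≈ 38.76 µV.
(V_in − V_min)/LSB = (-0.22765219 − (-0.635)) × 32768/1.27 = 10510.2150 → nearest code k = 10510.
V_code = -0.635 + (10510/32768) × 1.27 = -0.22766052246 V.
V_in − V_code = -0.22765219 − (-0.22766052246) = +8.33 µV.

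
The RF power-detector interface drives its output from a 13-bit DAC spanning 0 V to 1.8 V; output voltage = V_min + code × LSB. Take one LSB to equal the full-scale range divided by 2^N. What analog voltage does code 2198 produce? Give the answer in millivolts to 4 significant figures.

Range is 1.8 V. LSB = 1.8 V / 2^13.
Output = V_min + (2198/8192) × range = 0 + 0.268311 × 1.8 V
      = 0 + 0.482959 = 0.482959 V.

483.0 mV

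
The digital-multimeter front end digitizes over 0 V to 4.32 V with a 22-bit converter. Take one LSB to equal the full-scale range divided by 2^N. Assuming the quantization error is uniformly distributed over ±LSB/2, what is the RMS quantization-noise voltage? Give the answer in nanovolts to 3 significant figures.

297 nV

V_FS = 4.32 V.
Step size = 4.32/4194304 V = 1.0300 µV.
σ_q = LSB/√12 = 1.0300 µV/3.4641 = 297 nV.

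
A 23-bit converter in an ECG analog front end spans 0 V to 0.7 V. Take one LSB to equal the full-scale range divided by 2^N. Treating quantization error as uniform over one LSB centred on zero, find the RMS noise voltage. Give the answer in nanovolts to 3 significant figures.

24.1 nV

Full-scale range = 0.7 V.
One LSB is 0.7 V / 8388608 = 83.447 nV.
V_rms = LSB/√12 = 83.447 nV / √12 = 24.1 nV.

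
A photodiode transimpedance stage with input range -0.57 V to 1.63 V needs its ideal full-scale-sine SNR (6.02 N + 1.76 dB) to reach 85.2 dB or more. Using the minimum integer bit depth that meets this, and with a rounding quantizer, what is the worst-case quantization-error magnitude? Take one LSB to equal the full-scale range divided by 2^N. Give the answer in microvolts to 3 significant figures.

67.1 µV

Full-scale range = 1.63 V − (-0.57 V) = 2.2 V.
N ≥ (85.2 − 1.76)/6.02 = 13.860 → N_min = 14.
Step size = 2.2/16384 V = 134.28 µV.
Half an LSB is 67.1 µV.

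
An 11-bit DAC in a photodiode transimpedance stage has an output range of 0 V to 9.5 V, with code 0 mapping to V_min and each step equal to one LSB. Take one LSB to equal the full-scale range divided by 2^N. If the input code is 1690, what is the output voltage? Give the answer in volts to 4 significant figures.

7.839 V

Span = 9.5 V. LSB = 9.5 V / 2^11.
V_out = 0 + 1690 × (9.5/2048) V
      = 0 V + 7.83936 V = 7.83936 V.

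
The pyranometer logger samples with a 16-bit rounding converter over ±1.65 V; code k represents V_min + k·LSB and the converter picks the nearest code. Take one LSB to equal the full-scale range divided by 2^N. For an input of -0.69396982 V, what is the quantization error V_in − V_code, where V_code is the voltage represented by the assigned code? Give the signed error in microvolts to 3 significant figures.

Full-scale range = 1.65 V − (-1.65 V) = 3.3 V. LSB = 3.3 V / 2^16 ≈ 50.35 µV.
(-0.69396982 − (-1.65)) / LSB = 0.95603018 × 65536/3.3 = 18986.1800. Nearest integer: k = 18986.
V_code = V_min + k × range/2^16 = -1.65 + 18986 × 3.3/65536 = -0.69397888184 V.
e = -0.69396982 − (-0.69397888184) = +9.06 µV.

+9.06 µV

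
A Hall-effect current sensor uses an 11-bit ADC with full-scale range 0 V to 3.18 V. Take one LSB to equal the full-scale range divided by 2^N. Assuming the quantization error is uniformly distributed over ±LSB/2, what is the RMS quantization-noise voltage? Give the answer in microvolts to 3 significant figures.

448 µV

Span = 3.18 V.
One LSB is 3.18 V / 2048 = 1.5527 mV.
σ_q = LSB/√12 = 1.5527 mV/3.4641 = 448 µV.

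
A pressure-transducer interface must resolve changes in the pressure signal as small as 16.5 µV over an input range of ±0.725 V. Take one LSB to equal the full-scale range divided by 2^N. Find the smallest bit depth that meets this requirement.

17 bits

Range = 0.725 − (-0.725) = 1.45 V.
Need 2^N ≥ 1.45 V / 16.5 µV = 87880 → N_min = 17.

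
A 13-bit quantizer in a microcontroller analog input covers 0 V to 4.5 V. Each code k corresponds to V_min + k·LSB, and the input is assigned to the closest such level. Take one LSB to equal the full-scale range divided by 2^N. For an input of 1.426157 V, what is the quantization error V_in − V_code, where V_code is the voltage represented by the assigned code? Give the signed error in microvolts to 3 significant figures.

Span = 4.5 V. LSB = 4.5 V / 2^13 ≈ 0.5493 mV.
(1.426157 − (0)) / LSB = 1.426157 × 8192/4.5 = 2596.2396. Nearest integer: k = 2596.
V_code = 0 + (2596/8192) × 4.5 = 1.426025391 V.
e = 1.426157 − (1.426025391) = +132 µV.

+132 µV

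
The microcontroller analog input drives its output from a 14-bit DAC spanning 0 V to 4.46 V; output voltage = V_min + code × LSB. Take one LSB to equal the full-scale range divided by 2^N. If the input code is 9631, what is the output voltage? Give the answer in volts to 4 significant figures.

Full-scale range = 4.46 V. LSB = 4.46 V / 2^14.
V_out = 0 + 9631 × (4.46/16384) V
      = 0 + 2.62172 = 2.62172 V.

2.622 V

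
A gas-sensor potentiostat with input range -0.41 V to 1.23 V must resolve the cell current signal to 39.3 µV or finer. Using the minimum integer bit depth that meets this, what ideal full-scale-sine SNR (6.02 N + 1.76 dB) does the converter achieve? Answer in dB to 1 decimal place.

Range = 1.23 − (-0.41) = 1.64 V.
Required number of levels: 1.64/39.3 µV = 41730; smallest N with 2^N ≥ that is 16.
6.02(16) + 1.76 = 98.08 dB.

98.1 dB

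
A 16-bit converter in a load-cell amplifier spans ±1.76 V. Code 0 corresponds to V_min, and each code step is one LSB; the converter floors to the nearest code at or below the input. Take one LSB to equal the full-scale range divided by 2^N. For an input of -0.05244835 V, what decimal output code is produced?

Span: 1.76 V − (-1.76 V) = 3.52 V. LSB = 3.52 V / 2^16 ≈ 53.71 µV.
(V_in − V_min) × 2^16/range = (-0.05244835 − (-1.76)) × 65536/3.52 = 31791.507.
Floor → code = 31791.

31791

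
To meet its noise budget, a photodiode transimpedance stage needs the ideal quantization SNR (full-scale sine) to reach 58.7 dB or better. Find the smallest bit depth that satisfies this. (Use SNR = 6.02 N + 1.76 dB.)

Required N = ⌈(58.7 − 1.76)/6.02⌉ = ⌈9.458⌉ = 10.

10 bits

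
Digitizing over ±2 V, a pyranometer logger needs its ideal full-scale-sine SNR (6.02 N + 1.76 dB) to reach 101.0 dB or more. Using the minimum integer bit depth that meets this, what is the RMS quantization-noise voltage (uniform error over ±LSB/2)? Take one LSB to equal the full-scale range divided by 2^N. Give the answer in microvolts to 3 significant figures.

8.81 µV

The full-scale span is 2 − (-2) = 4 V.
Solving 6.02 N ≥ 101.0 − 1.76: N ≥ 16.485. Round up → N = 17.
Step size = 4/131072 V = 30.518 µV.
RMS noise = LSB/√12 = 8.81 µV.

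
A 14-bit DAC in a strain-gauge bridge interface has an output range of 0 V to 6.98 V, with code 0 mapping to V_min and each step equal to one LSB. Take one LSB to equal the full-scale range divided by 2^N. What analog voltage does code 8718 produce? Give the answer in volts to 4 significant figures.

Full-scale range = 6.98 V. LSB = 6.98 V / 2^14.
V_out = 0 + 8718 × (6.98/16384) V
      = 0 + 3.71409 = 3.71409 V.

3.714 V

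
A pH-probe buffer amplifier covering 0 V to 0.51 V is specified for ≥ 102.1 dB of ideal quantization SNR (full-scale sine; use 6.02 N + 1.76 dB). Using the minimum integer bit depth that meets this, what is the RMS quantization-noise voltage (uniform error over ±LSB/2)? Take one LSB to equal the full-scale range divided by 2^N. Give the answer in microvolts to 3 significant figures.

1.12 µV

Full-scale range = 0.51 V.
6.02 N + 1.76 ≥ 102.1 gives N ≥ 16.668, so the minimum integer is 17.
One LSB is 0.51 V / 131072 = 3.8910 µV.
V_rms = LSB/√12 = 1.12 µV.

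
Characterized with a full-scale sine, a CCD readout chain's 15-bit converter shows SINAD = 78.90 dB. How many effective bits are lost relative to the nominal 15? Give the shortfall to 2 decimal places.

Effective bits = (78.90 − 1.76)/6.02 = 12.8140.
15 − 12.8140 = 2.19 bits below nominal.

2.19 bits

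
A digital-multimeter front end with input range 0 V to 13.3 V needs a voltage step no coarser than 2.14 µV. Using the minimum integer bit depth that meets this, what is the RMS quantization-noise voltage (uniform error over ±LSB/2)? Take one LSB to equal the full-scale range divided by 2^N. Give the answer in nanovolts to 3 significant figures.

Range is 13.3 V.
Required number of levels: 13.3/2.14 µV = 6.2150e6; smallest N with 2^N ≥ that is 23.
LSB = 13.3 V / 2^23 = 1.5855 µV.
V_rms = LSB/√12 = 458 nV.

458 nV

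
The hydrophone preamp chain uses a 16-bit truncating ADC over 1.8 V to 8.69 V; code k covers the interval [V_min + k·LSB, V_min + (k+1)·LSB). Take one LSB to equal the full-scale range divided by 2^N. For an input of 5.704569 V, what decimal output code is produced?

The full-scale span is 8.69 − (1.8) = 6.89 V. LSB = 6.89 V / 2^16 ≈ 105.1 µV.
V_in − V_min = 5.704569 − (1.8) = 3.904569 V.
Divide by LSB: 3.904569 × 65536/6.89 = 37139.3083.
Truncating gives code 37139.

37139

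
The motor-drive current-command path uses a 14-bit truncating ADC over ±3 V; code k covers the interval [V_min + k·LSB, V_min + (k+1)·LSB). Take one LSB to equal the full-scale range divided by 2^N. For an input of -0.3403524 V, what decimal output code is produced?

The full-scale span is 3 − (-3) = 6 V. LSB = 6 V / 2^14 ≈ 366.2 µV.
(V_in − V_min) × 2^14/range = (-0.3403524 − (-3)) × 16384/6 = 7262.611.
Floor → code = 7262.

7262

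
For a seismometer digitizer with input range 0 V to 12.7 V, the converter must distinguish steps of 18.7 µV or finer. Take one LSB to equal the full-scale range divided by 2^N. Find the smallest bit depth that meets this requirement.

20 bits

V_FS = 12.7 V.
Required number of levels: 12.7/18.7 µV = 679140; smallest N with 2^N ≥ that is 20.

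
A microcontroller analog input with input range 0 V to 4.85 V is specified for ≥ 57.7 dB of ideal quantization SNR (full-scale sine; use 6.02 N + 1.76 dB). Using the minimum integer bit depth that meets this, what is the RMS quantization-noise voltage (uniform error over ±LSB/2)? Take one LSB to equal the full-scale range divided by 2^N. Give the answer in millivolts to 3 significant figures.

V_FS = 4.85 V.
Solving 6.02 N ≥ 57.7 − 1.76: N ≥ 9.292. Round up → N = 10.
LSB = 4.85 V / 2^10 = 4.7363 mV.
V_rms = LSB/√12 = 1.37 mV.

1.37 mV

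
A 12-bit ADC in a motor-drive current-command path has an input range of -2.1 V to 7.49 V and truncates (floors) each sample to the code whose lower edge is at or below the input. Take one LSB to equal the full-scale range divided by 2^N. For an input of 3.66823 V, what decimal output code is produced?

Span: 7.49 V − (-2.1 V) = 9.59 V. LSB = 9.59 V / 2^12 ≈ 2.341 mV.
V_in − V_min = 3.66823 − (-2.1) = 5.76823 V.
Divide by LSB: 5.76823 × 4096/9.59 = 2463.6778.
Truncating gives code 2463.

2463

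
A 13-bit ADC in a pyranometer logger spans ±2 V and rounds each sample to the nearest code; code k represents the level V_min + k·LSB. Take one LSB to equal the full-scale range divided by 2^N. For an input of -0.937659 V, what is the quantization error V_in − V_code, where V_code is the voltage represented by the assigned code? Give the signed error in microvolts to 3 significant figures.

Range = 2 − (-2) = 4 V. LSB = 4 V / 2^13 ≈ 488.3 µV.
Position in LSBs: (-0.937659 − (-2)) × 8192/4 = 2175.6744; rounding gives k = 2176.
V_code = V_min + k × range/2^13 = -2 + 2176 × 4/8192 = -0.9375000000 V.
Error = V_in − V_code = -0.937659 − (-0.9375000000) = −159 µV.

−159 µV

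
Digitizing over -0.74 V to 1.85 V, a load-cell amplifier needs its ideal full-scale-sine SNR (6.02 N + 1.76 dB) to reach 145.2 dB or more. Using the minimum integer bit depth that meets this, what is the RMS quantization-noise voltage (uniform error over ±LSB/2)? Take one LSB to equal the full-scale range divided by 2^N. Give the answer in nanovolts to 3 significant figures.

44.6 nV

Span: 1.85 V − (-0.74 V) = 2.59 V.
N ≥ (145.2 − 1.76)/6.02 = 23.827 → N_min = 24.
LSB = 2.59 V ÷ 2^24 = 2.59/16777216 V = 154.38 nV.
V_rms = LSB/√12 = 44.6 nV.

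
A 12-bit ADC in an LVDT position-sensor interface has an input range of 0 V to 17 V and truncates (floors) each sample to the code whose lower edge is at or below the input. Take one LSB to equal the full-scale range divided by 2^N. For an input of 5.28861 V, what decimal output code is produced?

1274

V_FS = 17 V. LSB = 17 V / 2^12 ≈ 4.150 mV.
V_in − V_min = 5.28861 − (0) = 5.28861 V.
Divide by LSB: 5.28861 × 4096/17 = 1274.2439.
Truncating gives code 1274.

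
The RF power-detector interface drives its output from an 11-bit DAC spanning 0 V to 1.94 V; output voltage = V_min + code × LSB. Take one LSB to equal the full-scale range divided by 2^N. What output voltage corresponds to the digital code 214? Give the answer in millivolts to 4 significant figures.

202.7 mV

Span = 1.94 V. LSB = 1.94 V / 2^11.
V_out = V_min + code × LSB = 0 V + 214 × 1.94 V / 2048
      = 0 V + 0.202715 V = 0.202715 V.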